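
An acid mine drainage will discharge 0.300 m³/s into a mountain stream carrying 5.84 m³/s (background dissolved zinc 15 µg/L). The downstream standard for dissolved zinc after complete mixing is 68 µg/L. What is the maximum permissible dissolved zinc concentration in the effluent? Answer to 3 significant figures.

At the limit, (Qr·Cr + Qe·Cₑ)/(Qr + Qe) = 68:
Cₑ = (6.140·68 − 5.840·15.00) / 0.3000 = 1100 µg/L.

1100 µg/L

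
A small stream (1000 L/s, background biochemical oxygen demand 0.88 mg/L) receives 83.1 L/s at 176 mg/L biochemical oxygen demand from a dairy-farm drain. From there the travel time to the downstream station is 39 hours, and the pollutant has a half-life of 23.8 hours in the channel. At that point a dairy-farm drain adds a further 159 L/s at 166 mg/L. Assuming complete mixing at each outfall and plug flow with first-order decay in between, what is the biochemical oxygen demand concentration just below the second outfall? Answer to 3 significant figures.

25.3 mg/L

Conservation of mass: C = (1000·0.8800 + 83.10·176.0) / 1083 = 15510/1083 = 14.32 mg/L; combined flow 1083 L/s.
Half-life 23.8 h → k = ln 2 / 23.8 = 0.02912 h⁻¹ = 0.6990 d⁻¹.
After decay, C = 14.32 × e^(−kt) = 14.32 × 0.3212 = 4.598 mg/L.
Second outfall: C = (1083·4.598 + 159.0·166.0)/1242 = 25.26 mg/L.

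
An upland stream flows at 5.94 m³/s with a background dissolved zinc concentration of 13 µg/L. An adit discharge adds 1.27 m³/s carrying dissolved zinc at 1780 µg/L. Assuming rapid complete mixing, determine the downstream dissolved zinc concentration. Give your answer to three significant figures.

Mass balance: C = (5.940·13.00 + 1.270·1780) / 7.210 = 2338/7.210 = 324.2 µg/L.

324 µg/L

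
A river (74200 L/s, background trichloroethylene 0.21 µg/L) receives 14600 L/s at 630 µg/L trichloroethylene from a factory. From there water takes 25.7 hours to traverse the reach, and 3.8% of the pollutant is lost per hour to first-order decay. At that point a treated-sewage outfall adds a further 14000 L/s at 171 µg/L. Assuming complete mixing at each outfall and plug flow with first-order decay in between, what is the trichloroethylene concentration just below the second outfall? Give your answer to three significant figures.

56.4 µg/L

Conservation of mass: C = (74200·0.2100 + 14600·630.0) / 88800 = 9214000/88800 = 103.8 µg/L; combined flow 88800 L/s.
3.8%/h lost → k = −ln(1 − 0.038) = 0.03874 h⁻¹.
First-order decay: C = 103.8·exp(−k·t) = 103.8·0.3695 = 38.34 µg/L.
Second outfall: C = (88800·38.34 + 14000·171.0)/102800 = 56.40 µg/L.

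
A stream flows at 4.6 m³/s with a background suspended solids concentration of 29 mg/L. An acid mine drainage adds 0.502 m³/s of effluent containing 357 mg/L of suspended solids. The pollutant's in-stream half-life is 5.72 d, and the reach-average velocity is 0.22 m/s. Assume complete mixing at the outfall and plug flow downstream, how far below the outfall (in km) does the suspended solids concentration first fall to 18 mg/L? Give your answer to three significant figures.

192 km

Flow-weighted average: C = (4.600·29.00 + 0.5020·357.0) / 5.102 = 312.6/5.102 = 61.27 mg/L.
Half-life 5.72 d → k = ln 2 / 5.72 = 0.1212 d⁻¹.
Set 61.27·exp(−k·t) = 18 → t = ln(61.27/18)/k = 873400 s = 242.6 h.
Distance = v·t = 0.22·873400 = 192100 m = 192.1 km.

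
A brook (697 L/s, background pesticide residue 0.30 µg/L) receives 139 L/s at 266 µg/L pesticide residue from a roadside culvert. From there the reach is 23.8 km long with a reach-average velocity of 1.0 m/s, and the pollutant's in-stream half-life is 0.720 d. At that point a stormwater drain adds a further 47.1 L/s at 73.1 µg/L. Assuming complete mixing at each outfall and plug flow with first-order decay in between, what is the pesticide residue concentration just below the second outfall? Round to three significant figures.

36.2 µg/L

Conservation of mass: C = (697.0·0.3000 + 139.0·266.0) / 836.0 = 37180/836.0 = 44.48 µg/L; combined flow 836.0 L/s.
Travel time t = 23.8·1000 / 1.0 = 23800 s = 6.611 h.
Half-life 0.720 d → k = ln 2 / 0.720 = 0.9627 d⁻¹.
Applying C = C₀e^(−kt): 44.48 × 0.7671 = 34.12 µg/L.
Second outfall: C = (836.0·34.12 + 47.10·73.10)/883.1 = 36.20 µg/L.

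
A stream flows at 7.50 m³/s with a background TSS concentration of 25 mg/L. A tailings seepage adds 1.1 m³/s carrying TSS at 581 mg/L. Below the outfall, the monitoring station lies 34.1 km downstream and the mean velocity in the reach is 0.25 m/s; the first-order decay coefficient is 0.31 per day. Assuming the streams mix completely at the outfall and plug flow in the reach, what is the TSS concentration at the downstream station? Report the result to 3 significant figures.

Mass balance: C = (7.500·25.00 + 1.100·581.0) / 8.600 = 826.6/8.600 = 96.12 mg/L.
Travel time t = 34.1·1000 / 0.25 = 136400 s = 37.89 h.
First-order decay: C = 96.12·exp(−k·t) = 96.12·0.6130 = 58.92 mg/L.

58.9 mg/L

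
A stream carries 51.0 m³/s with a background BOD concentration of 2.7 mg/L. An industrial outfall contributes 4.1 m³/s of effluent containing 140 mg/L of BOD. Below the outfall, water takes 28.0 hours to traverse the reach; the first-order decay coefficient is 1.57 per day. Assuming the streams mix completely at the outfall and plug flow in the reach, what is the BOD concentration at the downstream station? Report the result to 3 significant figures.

2.07 mg/L

Mixed concentration C = ΣQC/ΣQ = (51.00·2.700 + 4.100·140.0) / 55.10 = 711.7/55.10 = 12.92 mg/L.
After decay, C = 12.92 × e^(−kt) = 12.92 × 0.1601 = 2.069 mg/L.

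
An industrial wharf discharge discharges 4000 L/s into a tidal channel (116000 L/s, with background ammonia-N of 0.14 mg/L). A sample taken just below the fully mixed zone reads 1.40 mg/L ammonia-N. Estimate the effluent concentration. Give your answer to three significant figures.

37.9 mg/L

Mass balance: 116000·0.1400 + 4000·Cₑ = 120000·1.400
→ Cₑ = (120000·1.400 − 116000·0.1400) / 4000 = 37.94 mg/L.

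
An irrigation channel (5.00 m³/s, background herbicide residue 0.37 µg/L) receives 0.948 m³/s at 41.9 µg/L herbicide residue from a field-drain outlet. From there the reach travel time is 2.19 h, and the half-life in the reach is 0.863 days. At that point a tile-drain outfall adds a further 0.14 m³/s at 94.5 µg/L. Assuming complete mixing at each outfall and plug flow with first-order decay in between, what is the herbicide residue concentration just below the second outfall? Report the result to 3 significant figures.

8.52 µg/L

Mass balance: C = (5.000·0.3700 + 0.9480·41.90) / 5.948 = 41.57/5.948 = 6.989 µg/L; combined flow 5.948 m³/s.
Half-life 0.863 d → k = ln 2 / 0.863 = 0.8032 d⁻¹.
Decay over the reach: 6.989·exp(−kt) = 6.989·0.9293 = 6.495 µg/L.
Second outfall: C = (5.948·6.495 + 0.1400·94.50)/6.088 = 8.519 µg/L.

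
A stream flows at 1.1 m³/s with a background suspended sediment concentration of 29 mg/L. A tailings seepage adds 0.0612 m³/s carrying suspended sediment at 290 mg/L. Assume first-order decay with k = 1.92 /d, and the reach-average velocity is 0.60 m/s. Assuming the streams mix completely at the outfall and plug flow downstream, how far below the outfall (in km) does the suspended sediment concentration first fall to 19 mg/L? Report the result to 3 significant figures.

After mixing, C = (1.100·29.00 + 0.06120·290.0) / 1.161 = 49.65/1.161 = 42.76 mg/L.
Set 42.76·exp(−k·t) = 19 → t = ln(42.76/19)/k = 36500 s = 10.14 h.
Distance = v·t = 0.60·36500 = 21900 m = 21.90 km.

21.9 km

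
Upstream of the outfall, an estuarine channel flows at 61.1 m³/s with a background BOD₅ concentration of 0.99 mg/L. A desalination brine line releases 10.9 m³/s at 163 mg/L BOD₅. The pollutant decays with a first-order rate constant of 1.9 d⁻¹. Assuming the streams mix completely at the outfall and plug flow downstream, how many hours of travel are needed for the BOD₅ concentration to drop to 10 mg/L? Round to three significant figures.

11.8 h

Mass balance: C = (61.10·0.9900 + 10.90·163.0) / 72.00 = 1837/72.00 = 25.52 mg/L.
25.52·exp(−k·t) = 10 → t = ln(25.52/10)/k = 42600 s = 11.83 h.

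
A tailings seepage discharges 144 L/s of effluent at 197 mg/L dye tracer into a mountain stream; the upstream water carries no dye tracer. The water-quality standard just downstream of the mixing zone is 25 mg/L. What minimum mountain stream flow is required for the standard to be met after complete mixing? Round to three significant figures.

Set C_mix = 25: (Q·0 + 144.0·197.0) / (Q + 144.0) = 25
→ Q = 144.0·(197.0 − 25)/(25 − 0) = 990.7 L/s.

991 L/s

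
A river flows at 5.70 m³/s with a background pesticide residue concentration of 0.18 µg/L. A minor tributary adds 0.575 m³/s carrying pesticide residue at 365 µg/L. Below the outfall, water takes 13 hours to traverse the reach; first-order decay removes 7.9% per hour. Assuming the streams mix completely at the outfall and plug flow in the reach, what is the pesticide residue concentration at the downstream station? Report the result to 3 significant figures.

11.5 µg/L

Flow-weighted average: C = (5.700·0.1800 + 0.5750·365.0) / 6.275 = 210.9/6.275 = 33.61 µg/L.
7.9%/h lost → k = −ln(1 − 0.079) = 0.08230 h⁻¹.
Applying C = C₀e^(−kt): 33.61 × 0.3431 = 11.53 µg/L.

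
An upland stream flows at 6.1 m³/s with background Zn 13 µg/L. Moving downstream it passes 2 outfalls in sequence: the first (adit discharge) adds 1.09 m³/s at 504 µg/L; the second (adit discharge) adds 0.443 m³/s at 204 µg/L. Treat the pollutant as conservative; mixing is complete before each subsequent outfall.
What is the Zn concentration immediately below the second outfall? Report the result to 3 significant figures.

Outfall 1: combined Q = 7.190 m³/s; C = (6.100·13.00 + 1.090·504.0)/7.190 = 87.44 µg/L.
Outfall 2: combined Q = 7.633 m³/s; C = (7.190·87.44 + 0.4430·204.0)/7.633 = 94.20 µg/L.

94.2 µg/L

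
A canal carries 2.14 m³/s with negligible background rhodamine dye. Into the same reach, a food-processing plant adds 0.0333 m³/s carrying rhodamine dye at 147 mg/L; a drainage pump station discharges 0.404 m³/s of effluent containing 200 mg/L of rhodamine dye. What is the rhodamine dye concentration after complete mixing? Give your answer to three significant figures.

33.2 mg/L

Mixed concentration C = ΣQC/ΣQ = (2.140·0 + 0.03330·147.0 + 0.4040·200.0) / 2.577 = 85.70/2.577 = 33.25 mg/L.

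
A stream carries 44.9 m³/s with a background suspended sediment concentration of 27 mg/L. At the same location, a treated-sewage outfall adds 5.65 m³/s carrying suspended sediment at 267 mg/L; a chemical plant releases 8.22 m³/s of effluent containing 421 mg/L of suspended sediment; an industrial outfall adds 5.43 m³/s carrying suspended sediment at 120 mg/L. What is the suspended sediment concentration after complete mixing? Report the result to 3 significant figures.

After mixing, C = (44.90·27.00 + 5.650·267.0 + 8.220·421.0 + 5.430·120.0) / 64.20 = 6833/64.20 = 106.4 mg/L.

106 mg/L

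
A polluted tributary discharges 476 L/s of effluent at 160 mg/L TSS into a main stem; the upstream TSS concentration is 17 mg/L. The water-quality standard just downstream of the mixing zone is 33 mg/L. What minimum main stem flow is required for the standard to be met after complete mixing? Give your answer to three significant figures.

Set C_mix = 33: (Q·17.00 + 476.0·160.0) / (Q + 476.0) = 33
→ Q = 476.0·(160.0 − 33)/(33 − 17.00) = 3778 L/s.

3780 L/s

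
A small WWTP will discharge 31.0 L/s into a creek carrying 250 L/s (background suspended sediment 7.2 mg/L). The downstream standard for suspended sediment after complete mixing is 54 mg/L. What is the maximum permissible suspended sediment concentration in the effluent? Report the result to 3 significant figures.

At the limit, (Qr·Cr + Qe·Cₑ)/(Qr + Qe) = 54:
Cₑ = (281.0·54 − 250.0·7.200) / 31.00 = 431.4 mg/L.

431 mg/L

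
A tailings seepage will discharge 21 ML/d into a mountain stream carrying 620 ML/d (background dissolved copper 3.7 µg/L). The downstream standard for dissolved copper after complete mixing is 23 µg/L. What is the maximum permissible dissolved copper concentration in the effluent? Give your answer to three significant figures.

At the limit, (Qr·Cr + Qe·Cₑ)/(Qr + Qe) = 23:
Cₑ = (641.0·23 − 620.0·3.700) / 21.00 = 592.8 µg/L.

593 µg/L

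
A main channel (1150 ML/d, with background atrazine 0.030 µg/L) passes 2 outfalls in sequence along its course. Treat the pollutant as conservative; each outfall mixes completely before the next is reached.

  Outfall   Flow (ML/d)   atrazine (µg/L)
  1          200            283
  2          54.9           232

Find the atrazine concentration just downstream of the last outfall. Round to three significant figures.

49.4 µg/L

Outfall 1: combined Q = 1350 ML/d; C = (1150·0.03000 + 200.0·283.0)/1350 = 41.95 µg/L.
Outfall 2: combined Q = 1405 ML/d; C = (1350·41.95 + 54.90·232.0)/1405 = 49.38 µg/L.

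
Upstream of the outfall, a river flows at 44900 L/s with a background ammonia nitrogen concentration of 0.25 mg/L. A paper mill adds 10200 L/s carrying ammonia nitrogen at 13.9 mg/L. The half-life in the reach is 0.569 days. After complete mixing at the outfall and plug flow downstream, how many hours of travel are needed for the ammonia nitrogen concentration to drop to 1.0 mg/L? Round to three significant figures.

20.1 h

Conservation of mass: C = (44900·0.2500 + 10200·13.90) / 55100 = 153000/55100 = 2.777 mg/L.
Half-life 0.569 d → k = ln 2 / 0.569 = 1.218 d⁻¹.
2.777·exp(−k·t) = 1.0 → t = ln(2.777/1.0)/k = 72440 s = 20.12 h.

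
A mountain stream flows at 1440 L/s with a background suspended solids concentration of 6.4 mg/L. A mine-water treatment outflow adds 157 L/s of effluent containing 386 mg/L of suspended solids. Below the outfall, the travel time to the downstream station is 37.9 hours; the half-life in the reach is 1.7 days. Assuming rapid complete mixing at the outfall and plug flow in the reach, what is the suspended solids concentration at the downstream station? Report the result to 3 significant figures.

Conservation of mass: C = (1440·6.400 + 157.0·386.0) / 1597 = 69820/1597 = 43.72 mg/L.
Half-life 1.7 d → k = ln 2 / 1.7 = 0.4077 d⁻¹.
First-order decay: C = 43.72·exp(−k·t) = 43.72·0.5253 = 22.96 mg/L.

23.0 mg/L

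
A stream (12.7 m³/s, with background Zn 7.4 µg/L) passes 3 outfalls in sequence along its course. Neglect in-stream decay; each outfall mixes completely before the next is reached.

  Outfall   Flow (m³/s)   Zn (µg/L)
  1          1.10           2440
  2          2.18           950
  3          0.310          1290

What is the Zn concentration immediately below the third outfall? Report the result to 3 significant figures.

After outfall 1: Q = 12.70 + 1.100 = 13.80 m³/s; C = (12.70·7.400 + 1.100·2440)/13.80 = 201.3 µg/L.
After outfall 2: Q = 13.80 + 2.180 = 15.98 m³/s; C = (13.80·201.3 + 2.180·950.0)/15.98 = 303.4 µg/L.
After outfall 3: Q = 15.98 + 0.3100 = 16.29 m³/s; C = (15.98·303.4 + 0.3100·1290)/16.29 = 322.2 µg/L.

322 µg/L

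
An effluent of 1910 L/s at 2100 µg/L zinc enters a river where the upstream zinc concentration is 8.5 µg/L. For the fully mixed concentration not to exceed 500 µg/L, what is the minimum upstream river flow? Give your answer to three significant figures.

Set C_mix = 500: (Q·8.500 + 1910·2100) / (Q + 1910) = 500
→ Q = 1910·(2100 − 500)/(500 − 8.500) = 6218 L/s.

6220 L/s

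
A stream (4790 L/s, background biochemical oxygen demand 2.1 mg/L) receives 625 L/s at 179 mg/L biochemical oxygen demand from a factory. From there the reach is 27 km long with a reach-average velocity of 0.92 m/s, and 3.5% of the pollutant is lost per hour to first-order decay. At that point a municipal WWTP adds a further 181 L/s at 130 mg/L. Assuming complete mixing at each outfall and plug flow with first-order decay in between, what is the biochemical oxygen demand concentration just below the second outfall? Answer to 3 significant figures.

20.5 mg/L

Flow-weighted average: C = (4790·2.100 + 625.0·179.0) / 5415 = 121900/5415 = 22.52 mg/L; combined flow 5415 L/s.
Travel time t = 27·1000 / 0.92 = 29350 s = 8.152 h.
3.5%/h lost → k = −ln(1 − 0.035) = 0.03563 h⁻¹.
Applying C = C₀e^(−kt): 22.52 × 0.7479 = 16.84 mg/L.
Second outfall: C = (5415·16.84 + 181.0·130.0)/5596 = 20.50 mg/L.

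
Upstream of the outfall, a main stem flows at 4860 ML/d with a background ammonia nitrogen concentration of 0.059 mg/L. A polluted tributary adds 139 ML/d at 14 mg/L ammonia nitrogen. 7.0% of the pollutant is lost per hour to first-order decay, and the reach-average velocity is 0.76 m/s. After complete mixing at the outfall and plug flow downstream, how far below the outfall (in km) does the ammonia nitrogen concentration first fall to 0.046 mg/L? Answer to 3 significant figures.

Flow-weighted average: C = (4860·0.05900 + 139.0·14.00) / 4999 = 2233/4999 = 0.4466 mg/L.
7.0%/h lost → k = −ln(1 − 0.07) = 0.07257 h⁻¹.
Set 0.4466·exp(−k·t) = 0.046 → t = ln(0.4466/0.046)/k = 112800 s = 31.32 h.
Distance = v·t = 0.76·112800 = 85700 m = 85.70 km.

85.7 km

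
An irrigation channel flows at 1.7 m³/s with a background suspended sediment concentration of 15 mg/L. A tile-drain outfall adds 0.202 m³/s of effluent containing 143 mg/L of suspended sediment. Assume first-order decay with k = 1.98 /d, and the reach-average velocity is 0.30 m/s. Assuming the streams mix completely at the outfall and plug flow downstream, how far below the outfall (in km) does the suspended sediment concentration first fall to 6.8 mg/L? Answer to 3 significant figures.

Mixed concentration C = ΣQC/ΣQ = (1.700·15.00 + 0.2020·143.0) / 1.902 = 54.39/1.902 = 28.59 mg/L.
Set 28.59·exp(−k·t) = 6.8 → t = ln(28.59/6.8)/k = 62670 s = 17.41 h.
Distance = v·t = 0.30·62670 = 18800 m = 18.80 km.

18.8 km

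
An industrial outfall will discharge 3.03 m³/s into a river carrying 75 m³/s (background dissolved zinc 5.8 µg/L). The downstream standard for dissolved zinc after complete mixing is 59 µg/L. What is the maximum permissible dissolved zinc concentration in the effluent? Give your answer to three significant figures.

1380 µg/L

At the limit, (Qr·Cr + Qe·Cₑ)/(Qr + Qe) = 59:
Cₑ = (78.03·59 − 75.00·5.800) / 3.030 = 1376 µg/L.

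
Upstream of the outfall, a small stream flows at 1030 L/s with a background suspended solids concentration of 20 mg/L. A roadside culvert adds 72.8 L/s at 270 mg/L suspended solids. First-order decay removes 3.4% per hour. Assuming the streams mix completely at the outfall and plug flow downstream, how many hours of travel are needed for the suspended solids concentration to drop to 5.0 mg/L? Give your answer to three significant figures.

57.5 h

Mixed concentration C = ΣQC/ΣQ = (1030·20.00 + 72.80·270.0) / 1103 = 40260/1103 = 36.50 mg/L.
3.4%/h lost → k = −ln(1 − 0.034) = 0.03459 h⁻¹.
36.50·exp(−k·t) = 5.0 → t = ln(36.50/5.0)/k = 206900 s = 57.47 h.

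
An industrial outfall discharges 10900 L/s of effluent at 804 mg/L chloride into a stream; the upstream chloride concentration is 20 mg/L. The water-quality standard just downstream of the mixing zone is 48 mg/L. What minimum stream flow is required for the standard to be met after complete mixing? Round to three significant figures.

294000 L/s

Set C_mix = 48: (Q·20.00 + 10900·804.0) / (Q + 10900) = 48
→ Q = 10900·(804.0 − 48)/(48 − 20.00) = 294300 L/s.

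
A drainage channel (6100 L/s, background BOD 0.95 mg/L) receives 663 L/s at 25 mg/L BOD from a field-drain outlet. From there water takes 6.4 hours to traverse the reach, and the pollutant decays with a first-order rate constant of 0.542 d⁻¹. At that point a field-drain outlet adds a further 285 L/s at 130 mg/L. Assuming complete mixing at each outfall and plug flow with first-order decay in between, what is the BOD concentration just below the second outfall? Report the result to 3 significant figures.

8.00 mg/L

Conservation of mass: C = (6100·0.9500 + 663.0·25.00) / 6763 = 22370/6763 = 3.308 mg/L; combined flow 6763 L/s.
Applying C = C₀e^(−kt): 3.308 × 0.8654 = 2.863 mg/L.
At the second outfall, C = (6763·2.863 + 285.0·130.0) / (6763 + 285.0) = 8.004 mg/L.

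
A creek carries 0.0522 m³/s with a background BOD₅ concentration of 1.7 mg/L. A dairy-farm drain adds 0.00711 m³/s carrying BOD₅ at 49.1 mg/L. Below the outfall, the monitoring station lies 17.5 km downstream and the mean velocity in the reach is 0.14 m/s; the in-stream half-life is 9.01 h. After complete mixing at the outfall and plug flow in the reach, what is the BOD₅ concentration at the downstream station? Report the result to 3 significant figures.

0.511 mg/L

After mixing, C = (0.05220·1.700 + 0.007110·49.10) / 0.05931 = 0.4378/0.05931 = 7.382 mg/L.
Travel time t = 17.5·1000 / 0.14 = 125000 s = 34.72 h.
Half-life 9.01 h → k = ln 2 / 9.01 = 0.07693 h⁻¹ = 1.846 d⁻¹.
Applying C = C₀e^(−kt): 7.382 × 0.06917 = 0.5106 mg/L.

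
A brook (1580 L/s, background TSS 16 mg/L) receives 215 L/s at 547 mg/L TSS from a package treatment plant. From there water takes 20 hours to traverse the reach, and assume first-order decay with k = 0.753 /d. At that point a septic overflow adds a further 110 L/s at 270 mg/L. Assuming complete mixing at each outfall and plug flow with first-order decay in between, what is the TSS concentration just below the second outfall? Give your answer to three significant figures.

55.6 mg/L

Mass balance: C = (1580·16.00 + 215.0·547.0) / 1795 = 142900/1795 = 79.60 mg/L; combined flow 1795 L/s.
Applying C = C₀e^(−kt): 79.60 × 0.5339 = 42.50 mg/L.
Second outfall: C = (1795·42.50 + 110.0·270.0)/1905 = 55.64 mg/L.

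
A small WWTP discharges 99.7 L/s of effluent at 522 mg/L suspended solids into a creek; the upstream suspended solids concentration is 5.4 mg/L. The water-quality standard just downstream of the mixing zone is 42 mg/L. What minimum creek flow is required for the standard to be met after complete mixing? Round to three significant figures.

Set C_mix = 42: (Q·5.400 + 99.70·522.0) / (Q + 99.70) = 42
→ Q = 99.70·(522.0 − 42)/(42 − 5.400) = 1308 L/s.

1310 L/s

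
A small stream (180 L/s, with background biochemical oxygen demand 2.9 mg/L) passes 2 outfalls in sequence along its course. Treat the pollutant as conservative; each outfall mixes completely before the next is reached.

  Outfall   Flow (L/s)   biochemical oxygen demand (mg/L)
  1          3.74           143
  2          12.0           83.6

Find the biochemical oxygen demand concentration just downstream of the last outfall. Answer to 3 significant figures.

10.5 mg/L

Below outfall 1: Q → 183.7 L/s, C = (180.0·2.900 + 3.740·143.0)/183.7 = 5.752 mg/L.
Below outfall 2: Q → 195.7 L/s, C = (183.7·5.752 + 12.00·83.60)/195.7 = 10.52 mg/L.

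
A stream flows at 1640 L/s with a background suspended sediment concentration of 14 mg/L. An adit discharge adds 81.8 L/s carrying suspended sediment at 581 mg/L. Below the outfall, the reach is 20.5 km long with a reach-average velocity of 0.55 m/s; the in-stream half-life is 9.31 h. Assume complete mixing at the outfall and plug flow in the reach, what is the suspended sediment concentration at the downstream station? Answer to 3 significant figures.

18.9 mg/L

Mixed concentration C = ΣQC/ΣQ = (1640·14.00 + 81.80·581.0) / 1722 = 70490/1722 = 40.94 mg/L.
Travel time t = 20.5·1000 / 0.55 = 37270 s = 10.35 h.
Half-life 9.31 h → k = ln 2 / 9.31 = 0.07445 h⁻¹ = 1.787 d⁻¹.
Applying C = C₀e^(−kt): 40.94 × 0.4626 = 18.94 mg/L.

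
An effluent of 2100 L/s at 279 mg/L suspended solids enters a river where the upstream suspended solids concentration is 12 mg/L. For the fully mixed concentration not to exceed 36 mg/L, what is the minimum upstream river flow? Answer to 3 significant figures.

21300 L/s

Set C_mix = 36: (Q·12.00 + 2100·279.0) / (Q + 2100) = 36
→ Q = 2100·(279.0 − 36)/(36 − 12.00) = 21260 L/s.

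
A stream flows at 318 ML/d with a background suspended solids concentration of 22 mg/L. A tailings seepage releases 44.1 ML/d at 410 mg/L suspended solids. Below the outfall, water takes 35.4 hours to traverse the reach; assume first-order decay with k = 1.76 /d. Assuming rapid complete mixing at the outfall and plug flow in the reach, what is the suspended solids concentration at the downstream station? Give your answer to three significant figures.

Mass balance: C = (318.0·22.00 + 44.10·410.0) / 362.1 = 25080/362.1 = 69.25 mg/L.
After decay, C = 69.25 × e^(−kt) = 69.25 × 0.07457 = 5.164 mg/L.

5.16 mg/L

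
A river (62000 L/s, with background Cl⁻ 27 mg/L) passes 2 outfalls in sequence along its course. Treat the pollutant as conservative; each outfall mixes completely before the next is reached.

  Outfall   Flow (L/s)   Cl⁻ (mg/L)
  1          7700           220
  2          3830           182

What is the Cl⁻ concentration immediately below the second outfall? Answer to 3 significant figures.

After outfall 1: Q = 62000 + 7700 = 69700 L/s; C = (62000·27.00 + 7700·220.0)/69700 = 48.32 mg/L.
After outfall 2: Q = 69700 + 3830 = 73530 L/s; C = (69700·48.32 + 3830·182.0)/73530 = 55.28 mg/L.

55.3 mg/L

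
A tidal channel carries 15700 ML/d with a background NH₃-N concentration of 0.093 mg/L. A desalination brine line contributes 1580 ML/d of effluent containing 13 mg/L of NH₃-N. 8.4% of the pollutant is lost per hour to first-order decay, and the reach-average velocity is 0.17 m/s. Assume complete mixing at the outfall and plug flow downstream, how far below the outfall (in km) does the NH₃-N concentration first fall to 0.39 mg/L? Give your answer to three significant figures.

8.25 km

Mixed concentration C = ΣQC/ΣQ = (15700·0.09300 + 1580·13.00) / 17280 = 22000/17280 = 1.273 mg/L.
8.4%/h lost → k = −ln(1 − 0.084) = 0.08774 h⁻¹.
Set 1.273·exp(−k·t) = 0.39 → t = ln(1.273/0.39)/k = 48540 s = 13.48 h.
Distance = v·t = 0.17·48540 = 8252 m = 8.252 km.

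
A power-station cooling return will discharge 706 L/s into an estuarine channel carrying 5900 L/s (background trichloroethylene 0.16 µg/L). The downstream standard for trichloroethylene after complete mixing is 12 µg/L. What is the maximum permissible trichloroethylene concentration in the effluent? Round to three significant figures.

At the limit, (Qr·Cr + Qe·Cₑ)/(Qr + Qe) = 12:
Cₑ = (6606·12 − 5900·0.1600) / 706.0 = 110.9 µg/L.

111 µg/L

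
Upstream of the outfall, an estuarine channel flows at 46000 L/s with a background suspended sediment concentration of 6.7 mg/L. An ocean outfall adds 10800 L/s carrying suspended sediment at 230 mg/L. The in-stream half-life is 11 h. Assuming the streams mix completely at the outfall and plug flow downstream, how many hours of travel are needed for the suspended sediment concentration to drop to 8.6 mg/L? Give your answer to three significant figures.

27.7 h

After mixing, C = (46000·6.700 + 10800·230.0) / 56800 = 2792000/56800 = 49.16 mg/L.
Half-life 11 h → k = ln 2 / 11 = 0.06301 h⁻¹ = 1.512 d⁻¹.
49.16·exp(−k·t) = 8.6 → t = ln(49.16/8.6)/k = 99600 s = 27.67 h.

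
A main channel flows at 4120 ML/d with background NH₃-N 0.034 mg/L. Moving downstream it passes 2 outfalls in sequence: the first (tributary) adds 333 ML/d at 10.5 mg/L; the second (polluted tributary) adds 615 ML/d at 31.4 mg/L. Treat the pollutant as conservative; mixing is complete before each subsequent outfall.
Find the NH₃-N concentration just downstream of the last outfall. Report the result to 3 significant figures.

4.53 mg/L

After outfall 1: Q = 4120 + 333.0 = 4453 ML/d; C = (4120·0.03400 + 333.0·10.50)/4453 = 0.8167 mg/L.
After outfall 2: Q = 4453 + 615.0 = 5068 ML/d; C = (4453·0.8167 + 615.0·31.40)/5068 = 4.528 mg/L.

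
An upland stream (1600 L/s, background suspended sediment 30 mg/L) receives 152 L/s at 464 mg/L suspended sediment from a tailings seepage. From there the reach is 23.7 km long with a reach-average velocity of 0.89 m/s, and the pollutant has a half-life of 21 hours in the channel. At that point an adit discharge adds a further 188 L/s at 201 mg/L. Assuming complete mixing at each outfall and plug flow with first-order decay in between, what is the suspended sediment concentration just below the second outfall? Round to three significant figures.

After mixing, C = (1600·30.00 + 152.0·464.0) / 1752 = 118500/1752 = 67.65 mg/L; combined flow 1752 L/s.
Travel time t = 23.7·1000 / 0.89 = 26630 s = 7.397 h.
Half-life 21 h → k = ln 2 / 21 = 0.03301 h⁻¹ = 0.7922 d⁻¹.
Applying C = C₀e^(−kt): 67.65 × 0.7834 = 53.00 mg/L.
At the second outfall, C = (1752·53.00 + 188.0·201.0) / (1752 + 188.0) = 67.34 mg/L.

67.3 mg/L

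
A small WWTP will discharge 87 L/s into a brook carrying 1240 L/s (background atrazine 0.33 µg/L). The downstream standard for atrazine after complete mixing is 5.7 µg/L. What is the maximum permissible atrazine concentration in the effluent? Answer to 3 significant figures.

82.2 µg/L

At the limit, (Qr·Cr + Qe·Cₑ)/(Qr + Qe) = 5.7:
Cₑ = (1327·5.7 − 1240·0.3300) / 87.00 = 82.24 µg/L.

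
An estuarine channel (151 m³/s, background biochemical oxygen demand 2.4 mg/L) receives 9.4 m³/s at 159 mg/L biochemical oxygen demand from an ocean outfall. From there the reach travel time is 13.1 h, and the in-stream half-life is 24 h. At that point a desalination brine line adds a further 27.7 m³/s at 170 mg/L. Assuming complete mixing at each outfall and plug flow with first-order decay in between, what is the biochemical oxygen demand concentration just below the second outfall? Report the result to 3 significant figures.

Mass balance: C = (151.0·2.400 + 9.400·159.0) / 160.4 = 1857/160.4 = 11.58 mg/L; combined flow 160.4 m³/s.
Half-life 24 h → k = ln 2 / 24 = 0.02888 h⁻¹ = 0.6931 d⁻¹.
Decay over the reach: 11.58·exp(−kt) = 11.58·0.6850 = 7.930 mg/L.
At the second outfall, C = (160.4·7.930 + 27.70·170.0) / (160.4 + 27.70) = 31.80 mg/L.

31.8 mg/L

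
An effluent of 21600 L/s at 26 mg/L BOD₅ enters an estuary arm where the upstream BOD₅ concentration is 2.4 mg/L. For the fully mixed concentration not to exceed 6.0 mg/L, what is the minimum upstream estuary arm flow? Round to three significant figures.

Set C_mix = 6.0: (Q·2.400 + 21600·26.00) / (Q + 21600) = 6.0
→ Q = 21600·(26.00 − 6.0)/(6.0 − 2.400) = 120000 L/s.

120000 L/s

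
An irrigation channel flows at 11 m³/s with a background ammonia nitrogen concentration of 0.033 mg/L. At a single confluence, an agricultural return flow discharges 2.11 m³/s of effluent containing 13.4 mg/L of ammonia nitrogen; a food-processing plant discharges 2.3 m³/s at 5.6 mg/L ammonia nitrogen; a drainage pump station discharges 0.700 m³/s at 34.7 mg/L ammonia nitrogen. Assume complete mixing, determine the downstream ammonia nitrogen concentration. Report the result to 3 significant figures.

4.08 mg/L

Flow-weighted average: C = (11.00·0.03300 + 2.110·13.40 + 2.300·5.600 + 0.7000·34.70) / 16.11 = 65.81/16.11 = 4.085 mg/L.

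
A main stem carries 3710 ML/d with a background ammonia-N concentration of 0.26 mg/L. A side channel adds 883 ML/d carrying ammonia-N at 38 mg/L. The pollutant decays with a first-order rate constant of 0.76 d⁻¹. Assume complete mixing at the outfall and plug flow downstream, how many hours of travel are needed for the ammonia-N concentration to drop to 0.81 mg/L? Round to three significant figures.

Mass balance: C = (3710·0.2600 + 883.0·38.00) / 4593 = 34520/4593 = 7.515 mg/L.
7.515·exp(−k·t) = 0.81 → t = ln(7.515/0.81)/k = 253300 s = 70.35 h.

70.3 h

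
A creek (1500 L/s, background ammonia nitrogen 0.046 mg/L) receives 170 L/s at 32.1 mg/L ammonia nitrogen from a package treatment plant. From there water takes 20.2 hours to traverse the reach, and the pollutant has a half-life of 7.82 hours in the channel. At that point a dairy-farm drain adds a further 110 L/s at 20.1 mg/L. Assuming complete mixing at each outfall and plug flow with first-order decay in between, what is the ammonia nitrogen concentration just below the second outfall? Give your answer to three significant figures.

1.76 mg/L

After mixing, C = (1500·0.04600 + 170.0·32.10) / 1670 = 5526/1670 = 3.309 mg/L; combined flow 1670 L/s.
Half-life 7.82 h → k = ln 2 / 7.82 = 0.08864 h⁻¹ = 2.127 d⁻¹.
After decay, C = 3.309 × e^(−kt) = 3.309 × 0.1669 = 0.5522 mg/L.
At the second outfall, C = (1670·0.5522 + 110.0·20.10) / (1670 + 110.0) = 1.760 mg/L.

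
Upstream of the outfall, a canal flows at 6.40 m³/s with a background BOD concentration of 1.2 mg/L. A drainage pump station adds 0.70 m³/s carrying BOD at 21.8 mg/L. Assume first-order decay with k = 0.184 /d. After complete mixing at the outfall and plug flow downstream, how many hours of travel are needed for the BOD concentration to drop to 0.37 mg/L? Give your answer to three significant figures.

After mixing, C = (6.400·1.200 + 0.7000·21.80) / 7.100 = 22.94/7.100 = 3.231 mg/L.
3.231·exp(−k·t) = 0.37 → t = ln(3.231/0.37)/k = 1018000 s = 282.7 h.

283 h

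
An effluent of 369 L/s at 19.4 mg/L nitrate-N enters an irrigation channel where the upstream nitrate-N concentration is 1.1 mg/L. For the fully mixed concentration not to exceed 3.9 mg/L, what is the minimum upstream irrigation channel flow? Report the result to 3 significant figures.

Set C_mix = 3.9: (Q·1.100 + 369.0·19.40) / (Q + 369.0) = 3.9
→ Q = 369.0·(19.40 − 3.9)/(3.9 − 1.100) = 2043 L/s.

2040 L/s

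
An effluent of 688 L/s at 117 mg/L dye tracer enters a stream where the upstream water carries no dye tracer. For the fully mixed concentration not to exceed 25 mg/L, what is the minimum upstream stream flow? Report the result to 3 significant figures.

Set C_mix = 25: (Q·0 + 688.0·117.0) / (Q + 688.0) = 25
→ Q = 688.0·(117.0 − 25)/(25 − 0) = 2532 L/s.

2530 L/s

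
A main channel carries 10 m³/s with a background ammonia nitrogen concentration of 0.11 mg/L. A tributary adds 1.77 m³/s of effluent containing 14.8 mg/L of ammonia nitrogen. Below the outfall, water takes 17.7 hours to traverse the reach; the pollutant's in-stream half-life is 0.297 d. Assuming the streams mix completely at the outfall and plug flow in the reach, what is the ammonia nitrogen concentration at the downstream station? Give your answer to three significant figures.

0.415 mg/L

Flow-weighted average: C = (10.00·0.1100 + 1.770·14.80) / 11.77 = 27.30/11.77 = 2.319 mg/L.
Half-life 0.297 d → k = ln 2 / 0.297 = 2.334 d⁻¹.
Decay over the reach: 2.319·exp(−kt) = 2.319·0.1789 = 0.4148 mg/L.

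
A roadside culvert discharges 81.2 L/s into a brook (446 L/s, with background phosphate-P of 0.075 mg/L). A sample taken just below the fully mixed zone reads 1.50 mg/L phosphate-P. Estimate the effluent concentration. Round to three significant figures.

9.33 mg/L

Mass balance: 446.0·0.07500 + 81.20·Cₑ = 527.2·1.500
→ Cₑ = (527.2·1.500 − 446.0·0.07500) / 81.20 = 9.327 mg/L.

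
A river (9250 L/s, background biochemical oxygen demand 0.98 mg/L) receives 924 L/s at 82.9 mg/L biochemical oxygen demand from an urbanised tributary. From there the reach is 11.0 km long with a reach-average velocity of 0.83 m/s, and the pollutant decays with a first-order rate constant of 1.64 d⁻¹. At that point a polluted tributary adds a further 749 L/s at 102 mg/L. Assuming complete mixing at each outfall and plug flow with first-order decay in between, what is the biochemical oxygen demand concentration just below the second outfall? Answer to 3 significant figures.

13.1 mg/L

Mass balance: C = (9250·0.9800 + 924.0·82.90) / 10170 = 85660/10170 = 8.420 mg/L; combined flow 10170 L/s.
Travel time t = 11.0·1000 / 0.83 = 13250 s = 3.681 h.
Decay over the reach: 8.420·exp(−kt) = 8.420·0.7776 = 6.547 mg/L.
Second outfall: C = (10170·6.547 + 749.0·102.0)/10920 = 13.09 mg/L.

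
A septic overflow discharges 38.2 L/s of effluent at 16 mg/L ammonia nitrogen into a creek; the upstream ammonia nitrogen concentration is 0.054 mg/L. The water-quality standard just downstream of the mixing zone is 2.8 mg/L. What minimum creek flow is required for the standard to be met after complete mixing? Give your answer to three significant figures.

Set C_mix = 2.8: (Q·0.05400 + 38.20·16.00) / (Q + 38.20) = 2.8
→ Q = 38.20·(16.00 − 2.8)/(2.8 − 0.05400) = 183.6 L/s.

184 L/s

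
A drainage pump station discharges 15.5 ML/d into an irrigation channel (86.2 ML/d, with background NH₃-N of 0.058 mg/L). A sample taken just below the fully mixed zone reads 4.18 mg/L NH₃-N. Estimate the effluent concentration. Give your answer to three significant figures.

27.1 mg/L

Mass balance: 86.20·0.05800 + 15.50·Cₑ = 101.7·4.180
→ Cₑ = (101.7·4.180 − 86.20·0.05800) / 15.50 = 27.10 mg/L.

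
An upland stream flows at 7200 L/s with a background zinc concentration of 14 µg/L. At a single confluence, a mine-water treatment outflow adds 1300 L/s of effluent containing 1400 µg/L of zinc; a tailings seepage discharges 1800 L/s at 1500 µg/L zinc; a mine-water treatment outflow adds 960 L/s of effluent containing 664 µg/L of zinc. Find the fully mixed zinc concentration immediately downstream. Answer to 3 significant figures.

467 µg/L

Mixed concentration C = ΣQC/ΣQ = (7200·14.00 + 1300·1400 + 1800·1500 + 960.0·664.0) / 11260 = 5258000/11260 = 467.0 µg/L.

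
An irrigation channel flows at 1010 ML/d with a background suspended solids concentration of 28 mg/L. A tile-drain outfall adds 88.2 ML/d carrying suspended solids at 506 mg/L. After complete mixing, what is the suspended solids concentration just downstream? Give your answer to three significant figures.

Flow-weighted average: C = (1010·28.00 + 88.20·506.0) / 1098 = 72910/1098 = 66.39 mg/L.

66.4 mg/L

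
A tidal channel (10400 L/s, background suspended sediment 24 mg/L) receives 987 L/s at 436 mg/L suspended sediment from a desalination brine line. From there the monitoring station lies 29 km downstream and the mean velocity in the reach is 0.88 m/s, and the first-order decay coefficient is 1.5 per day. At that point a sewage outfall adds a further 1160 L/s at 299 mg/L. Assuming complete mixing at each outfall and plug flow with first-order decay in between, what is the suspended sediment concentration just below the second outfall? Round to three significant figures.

58.2 mg/L

After mixing, C = (10400·24.00 + 987.0·436.0) / 11390 = 679900/11390 = 59.71 mg/L; combined flow 11390 L/s.
Travel time t = 29·1000 / 0.88 = 32950 s = 9.154 h.
After decay, C = 59.71 × e^(−kt) = 59.71 × 0.5643 = 33.70 mg/L.
At the second outfall, C = (11390·33.70 + 1160·299.0) / (11390 + 1160) = 58.22 mg/L.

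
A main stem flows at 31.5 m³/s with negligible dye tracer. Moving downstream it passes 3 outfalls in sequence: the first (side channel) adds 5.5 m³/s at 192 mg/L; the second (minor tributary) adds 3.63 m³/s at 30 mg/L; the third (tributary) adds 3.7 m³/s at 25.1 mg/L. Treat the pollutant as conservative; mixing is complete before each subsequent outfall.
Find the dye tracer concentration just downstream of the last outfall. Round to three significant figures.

28.4 mg/L

Outfall 1: combined Q = 37.00 m³/s; C = (31.50·0 + 5.500·192.0)/37.00 = 28.54 mg/L.
Outfall 2: combined Q = 40.63 m³/s; C = (37.00·28.54 + 3.630·30.00)/40.63 = 28.67 mg/L.
Outfall 3: combined Q = 44.33 m³/s; C = (40.63·28.67 + 3.700·25.10)/44.33 = 28.37 mg/L.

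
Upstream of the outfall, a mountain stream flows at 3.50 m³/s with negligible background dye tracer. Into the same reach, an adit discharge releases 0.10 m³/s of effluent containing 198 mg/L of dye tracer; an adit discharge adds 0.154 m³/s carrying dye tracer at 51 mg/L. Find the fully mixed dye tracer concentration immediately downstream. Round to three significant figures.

Flow-weighted average: C = (3.500·0 + 0.1000·198.0 + 0.1540·51.00) / 3.754 = 27.65/3.754 = 7.367 mg/L.

7.37 mg/L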